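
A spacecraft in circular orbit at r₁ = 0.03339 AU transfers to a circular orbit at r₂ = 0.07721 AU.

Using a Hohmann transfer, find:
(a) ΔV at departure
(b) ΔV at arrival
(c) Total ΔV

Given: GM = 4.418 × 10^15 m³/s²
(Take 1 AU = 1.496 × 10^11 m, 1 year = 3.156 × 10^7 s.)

Convert to SI: r₁ = 0.03339 AU = 4.99514e+09 m; r₂ = 0.07721 AU = 1.15506e+10 m.
Transfer semi-major axis: a_t = (r₁ + r₂)/2 = (4.99514e+09 + 1.15506e+10)/2 = 8.27288e+09 m.
Circular speeds: v₁ = √(GM/r₁) = 940.457 m/s, v₂ = √(GM/r₂) = 618.458 m/s.
Transfer speeds (vis-viva v² = GM(2/r − 1/a_t)): v₁ᵗ = 1111.25 m/s, v₂ᵗ = 480.569 m/s.
(a) ΔV₁ = |v₁ᵗ − v₁| ≈ 170.8 m/s = 0.03603 AU/year.
(b) ΔV₂ = |v₂ − v₂ᵗ| ≈ 137.9 m/s = 0.02909 AU/year.
(c) ΔV_total = ΔV₁ + ΔV₂ ≈ 308.7 m/s = 0.06512 AU/year.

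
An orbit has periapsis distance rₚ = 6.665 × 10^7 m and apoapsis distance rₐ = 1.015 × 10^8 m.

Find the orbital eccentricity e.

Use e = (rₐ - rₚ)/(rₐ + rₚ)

e = (rₐ − rₚ) / (rₐ + rₚ).
e = (1.015e+08 − 6.665e+07) / (1.015e+08 + 6.665e+07) = 3.485e+07 / 1.6815e+08 ≈ 0.2073.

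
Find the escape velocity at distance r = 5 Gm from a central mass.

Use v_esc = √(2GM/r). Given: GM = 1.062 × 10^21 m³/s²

Convert to SI: r = 5 Gm = 5e+09 m.
Escape velocity comes from setting total energy to zero: ½v² − GM/r = 0 ⇒ v_esc = √(2GM / r).
v_esc = √(2 · 1.062e+21 / 5e+09) m/s ≈ 6.518e+05 m/s = 651.8 km/s.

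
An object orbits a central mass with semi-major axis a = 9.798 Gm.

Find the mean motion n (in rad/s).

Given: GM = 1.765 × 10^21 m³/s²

Convert to SI: a = 9.798 Gm = 9.798e+09 m.
n = √(GM / a³).
n = √(1.765e+21 / (9.798e+09)³) rad/s ≈ 4.332e-05 rad/s.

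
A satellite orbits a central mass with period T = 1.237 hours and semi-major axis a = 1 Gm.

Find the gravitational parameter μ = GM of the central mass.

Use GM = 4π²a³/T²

Convert to SI: T = 1.237 hours = 4453.2 s; a = 1 Gm = 1e+09 m.
GM = 4π² · a³ / T².
GM = 4π² · (1e+09)³ / (4453.2)² m³/s² ≈ 1.991e+21 m³/s² = 1.991 × 10^21 m³/s².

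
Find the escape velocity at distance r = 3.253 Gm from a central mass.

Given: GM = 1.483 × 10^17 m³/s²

Convert to SI: r = 3.253 Gm = 3.253e+09 m.
Escape velocity comes from setting total energy to zero: ½v² − GM/r = 0 ⇒ v_esc = √(2GM / r).
v_esc = √(2 · 1.483e+17 / 3.253e+09) m/s ≈ 9549 m/s = 9.549 km/s.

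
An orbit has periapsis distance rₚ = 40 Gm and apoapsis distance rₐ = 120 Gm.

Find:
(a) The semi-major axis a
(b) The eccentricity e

Convert to SI: rₚ = 40 Gm = 4e+10 m; rₐ = 120 Gm = 1.2e+11 m.
(a) a = (rₚ + rₐ) / 2 = (4e+10 + 1.2e+11) / 2 ≈ 8e+10 m = 80 Gm.
(b) e = (rₐ − rₚ) / (rₐ + rₚ) = (1.2e+11 − 4e+10) / (1.2e+11 + 4e+10) ≈ 0.5.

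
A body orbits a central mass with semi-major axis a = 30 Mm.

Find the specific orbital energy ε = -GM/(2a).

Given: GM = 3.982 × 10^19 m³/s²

Convert to SI: a = 30 Mm = 3e+07 m.
ε = −GM / (2a).
ε = −3.982e+19 / (2 · 3e+07) J/kg ≈ -6.637e+11 J/kg = -663.7 GJ/kg.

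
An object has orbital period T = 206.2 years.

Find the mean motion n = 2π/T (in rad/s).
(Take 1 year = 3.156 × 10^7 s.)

Convert to SI: T = 206.2 years = 6.50767e+09 s.
n = 2π / T.
n = 2π / 6.50767e+09 s ≈ 9.655e-10 rad/s.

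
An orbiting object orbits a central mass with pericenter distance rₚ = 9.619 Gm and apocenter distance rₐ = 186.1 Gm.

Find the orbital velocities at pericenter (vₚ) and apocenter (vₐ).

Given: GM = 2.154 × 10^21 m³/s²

Convert to SI: rₚ = 9.619 Gm = 9.619e+09 m; rₐ = 186.1 Gm = 1.861e+11 m.
Use the vis-viva equation v² = GM(2/r − 1/a) with a = (rₚ + rₐ)/2 = (9.619e+09 + 1.861e+11)/2 = 9.78595e+10 m.
vₚ = √(GM · (2/rₚ − 1/a)) = √(2.154e+21 · (2/9.619e+09 − 1/9.78595e+10)) m/s ≈ 6.526e+05 m/s = 652.6 km/s.
vₐ = √(GM · (2/rₐ − 1/a)) = √(2.154e+21 · (2/1.861e+11 − 1/9.78595e+10)) m/s ≈ 3.373e+04 m/s = 33.73 km/s.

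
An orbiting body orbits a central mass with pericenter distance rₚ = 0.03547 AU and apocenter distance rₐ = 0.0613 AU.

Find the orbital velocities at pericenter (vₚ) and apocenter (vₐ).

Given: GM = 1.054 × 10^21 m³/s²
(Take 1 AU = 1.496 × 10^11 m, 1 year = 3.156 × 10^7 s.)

Convert to SI: rₚ = 0.03547 AU = 5.30631e+09 m; rₐ = 0.0613 AU = 9.17048e+09 m.
Use the vis-viva equation v² = GM(2/r − 1/a) with a = (rₚ + rₐ)/2 = (5.30631e+09 + 9.17048e+09)/2 = 7.2384e+09 m.
vₚ = √(GM · (2/rₚ − 1/a)) = √(1.054e+21 · (2/5.30631e+09 − 1/7.2384e+09)) m/s ≈ 5.016e+05 m/s = 105.8 AU/year.
vₐ = √(GM · (2/rₐ − 1/a)) = √(1.054e+21 · (2/9.17048e+09 − 1/7.2384e+09)) m/s ≈ 2.903e+05 m/s = 61.24 AU/year.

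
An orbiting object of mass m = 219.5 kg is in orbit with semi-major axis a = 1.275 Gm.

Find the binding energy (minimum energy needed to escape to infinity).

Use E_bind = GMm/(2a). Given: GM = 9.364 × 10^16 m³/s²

Convert to SI: a = 1.275 Gm = 1.275e+09 m.
Total orbital energy is E = −GMm/(2a); binding energy is E_bind = −E = GMm/(2a).
E_bind = 9.364e+16 · 219.5 / (2 · 1.275e+09) J ≈ 8.06e+09 J = 8.06 GJ.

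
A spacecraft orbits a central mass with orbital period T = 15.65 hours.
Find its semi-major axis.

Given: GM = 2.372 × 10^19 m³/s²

Convert to SI: T = 15.65 hours = 56340 s.
Invert Kepler's third law: a = (GM · T² / (4π²))^(1/3).
Substituting T = 56340 s and GM = 2.372e+19 m³/s²:
a = (2.372e+19 · (56340)² / (4π²))^(1/3) m
a ≈ 1.24e+09 m = 1.24 Gm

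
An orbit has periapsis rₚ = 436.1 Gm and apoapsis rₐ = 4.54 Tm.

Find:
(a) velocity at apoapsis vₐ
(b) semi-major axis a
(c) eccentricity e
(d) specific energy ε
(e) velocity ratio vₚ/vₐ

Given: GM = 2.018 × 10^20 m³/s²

Convert to SI: rₚ = 436.1 Gm = 4.361e+11 m; rₐ = 4.54 Tm = 4.54e+12 m.
(a) With a = (rₚ + rₐ)/2 = 2.48805e+12 m, vₐ = √(GM (2/rₐ − 1/a)) = √(2.018e+20 · (2/4.54e+12 − 1/2.48805e+12)) m/s ≈ 2791 m/s
(b) a = (rₚ + rₐ)/2 = (4.361e+11 + 4.54e+12)/2 ≈ 2.488e+12 m
(c) e = (rₐ − rₚ)/(rₐ + rₚ) = (4.54e+12 − 4.361e+11)/(4.54e+12 + 4.361e+11) ≈ 0.8247
(d) With a = (rₚ + rₐ)/2 = 2.48805e+12 m, ε = −GM/(2a) = −2.018e+20/(2 · 2.48805e+12) J/kg ≈ -4.055e+07 J/kg
(e) Conservation of angular momentum (rₚvₚ = rₐvₐ) gives vₚ/vₐ = rₐ/rₚ = 4.54e+12/4.361e+11 ≈ 10.41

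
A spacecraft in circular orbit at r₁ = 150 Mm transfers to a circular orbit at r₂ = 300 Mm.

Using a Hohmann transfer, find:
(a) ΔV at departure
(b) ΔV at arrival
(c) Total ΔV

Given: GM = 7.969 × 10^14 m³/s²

Convert to SI: r₁ = 150 Mm = 1.5e+08 m; r₂ = 300 Mm = 3e+08 m.
Transfer semi-major axis: a_t = (r₁ + r₂)/2 = (1.5e+08 + 3e+08)/2 = 2.25e+08 m.
Circular speeds: v₁ = √(GM/r₁) = 2304.92 m/s, v₂ = √(GM/r₂) = 1629.83 m/s.
Transfer speeds (vis-viva v² = GM(2/r − 1/a_t)): v₁ᵗ = 2661.49 m/s, v₂ᵗ = 1330.75 m/s.
(a) ΔV₁ = |v₁ᵗ − v₁| ≈ 356.6 m/s = 356.6 m/s.
(b) ΔV₂ = |v₂ − v₂ᵗ| ≈ 299.1 m/s = 299.1 m/s.
(c) ΔV_total = ΔV₁ + ΔV₂ ≈ 655.7 m/s = 655.7 m/s.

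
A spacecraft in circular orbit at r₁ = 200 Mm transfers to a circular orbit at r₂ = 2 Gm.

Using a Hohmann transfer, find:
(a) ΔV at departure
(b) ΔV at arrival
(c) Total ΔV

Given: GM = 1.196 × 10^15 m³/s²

Convert to SI: r₁ = 200 Mm = 2e+08 m; r₂ = 2 Gm = 2e+09 m.
Transfer semi-major axis: a_t = (r₁ + r₂)/2 = (2e+08 + 2e+09)/2 = 1.1e+09 m.
Circular speeds: v₁ = √(GM/r₁) = 2445.4 m/s, v₂ = √(GM/r₂) = 773.305 m/s.
Transfer speeds (vis-viva v² = GM(2/r − 1/a_t)): v₁ᵗ = 3297.38 m/s, v₂ᵗ = 329.738 m/s.
(a) ΔV₁ = |v₁ᵗ − v₁| ≈ 852 m/s = 852 m/s.
(b) ΔV₂ = |v₂ − v₂ᵗ| ≈ 443.6 m/s = 443.6 m/s.
(c) ΔV_total = ΔV₁ + ΔV₂ ≈ 1296 m/s = 1.296 km/s.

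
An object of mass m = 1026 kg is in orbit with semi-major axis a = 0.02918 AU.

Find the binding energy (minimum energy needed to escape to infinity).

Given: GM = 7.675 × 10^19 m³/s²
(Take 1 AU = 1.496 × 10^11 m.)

Convert to SI: a = 0.02918 AU = 4.36533e+09 m.
Total orbital energy is E = −GMm/(2a); binding energy is E_bind = −E = GMm/(2a).
E_bind = 7.675e+19 · 1026 / (2 · 4.36533e+09) J ≈ 9.019e+12 J = 9.019 TJ.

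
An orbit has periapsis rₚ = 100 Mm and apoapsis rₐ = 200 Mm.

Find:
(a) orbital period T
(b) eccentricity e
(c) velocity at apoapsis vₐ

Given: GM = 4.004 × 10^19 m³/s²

Convert to SI: rₚ = 100 Mm = 1e+08 m; rₐ = 200 Mm = 2e+08 m.
(a) With a = (rₚ + rₐ)/2 = 1.5e+08 m, T = 2π √(a³/GM) = 2π √((1.5e+08)³/4.004e+19) s ≈ 1824 s
(b) e = (rₐ − rₚ)/(rₐ + rₚ) = (2e+08 − 1e+08)/(2e+08 + 1e+08) ≈ 0.3333
(c) With a = (rₚ + rₐ)/2 = 1.5e+08 m, vₐ = √(GM (2/rₐ − 1/a)) = √(4.004e+19 · (2/2e+08 − 1/1.5e+08)) m/s ≈ 3.653e+05 m/s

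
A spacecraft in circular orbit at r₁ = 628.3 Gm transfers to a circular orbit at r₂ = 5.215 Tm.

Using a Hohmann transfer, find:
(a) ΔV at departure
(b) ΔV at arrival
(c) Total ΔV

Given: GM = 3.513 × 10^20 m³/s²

Convert to SI: r₁ = 628.3 Gm = 6.283e+11 m; r₂ = 5.215 Tm = 5.215e+12 m.
Transfer semi-major axis: a_t = (r₁ + r₂)/2 = (6.283e+11 + 5.215e+12)/2 = 2.92165e+12 m.
Circular speeds: v₁ = √(GM/r₁) = 23645.9 m/s, v₂ = √(GM/r₂) = 8207.52 m/s.
Transfer speeds (vis-viva v² = GM(2/r − 1/a_t)): v₁ᵗ = 31591.4 m/s, v₂ᵗ = 3806.11 m/s.
(a) ΔV₁ = |v₁ᵗ − v₁| ≈ 7945 m/s = 7.945 km/s.
(b) ΔV₂ = |v₂ − v₂ᵗ| ≈ 4401 m/s = 4.401 km/s.
(c) ΔV_total = ΔV₁ + ΔV₂ ≈ 1.235e+04 m/s = 12.35 km/s.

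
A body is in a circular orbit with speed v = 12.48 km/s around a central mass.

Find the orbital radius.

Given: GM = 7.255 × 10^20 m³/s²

Convert to SI: v = 12.48 km/s = 12480 m/s.
For a circular orbit, v² = GM / r, so r = GM / v².
r = 7.255e+20 / (12480)² m ≈ 4.658e+12 m = 4.658 Tm.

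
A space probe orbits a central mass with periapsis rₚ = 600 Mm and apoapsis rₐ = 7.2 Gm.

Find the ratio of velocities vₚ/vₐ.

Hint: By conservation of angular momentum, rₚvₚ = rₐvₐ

Convert to SI: rₚ = 600 Mm = 6e+08 m; rₐ = 7.2 Gm = 7.2e+09 m.
Conservation of angular momentum gives rₚvₚ = rₐvₐ, so vₚ/vₐ = rₐ/rₚ.
vₚ/vₐ = 7.2e+09 / 6e+08 ≈ 12.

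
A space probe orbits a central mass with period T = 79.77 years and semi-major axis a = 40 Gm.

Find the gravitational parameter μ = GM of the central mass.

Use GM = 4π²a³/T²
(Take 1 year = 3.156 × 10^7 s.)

Convert to SI: T = 79.77 years = 2.51754e+09 s; a = 40 Gm = 4e+10 m.
GM = 4π² · a³ / T².
GM = 4π² · (4e+10)³ / (2.51754e+09)² m³/s² ≈ 3.986e+14 m³/s² = 3.986 × 10^14 m³/s².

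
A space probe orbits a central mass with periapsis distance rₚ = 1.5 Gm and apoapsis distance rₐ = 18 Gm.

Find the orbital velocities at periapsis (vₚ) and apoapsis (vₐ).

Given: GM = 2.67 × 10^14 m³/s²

Convert to SI: rₚ = 1.5 Gm = 1.5e+09 m; rₐ = 18 Gm = 1.8e+10 m.
Use the vis-viva equation v² = GM(2/r − 1/a) with a = (rₚ + rₐ)/2 = (1.5e+09 + 1.8e+10)/2 = 9.75e+09 m.
vₚ = √(GM · (2/rₚ − 1/a)) = √(2.67e+14 · (2/1.5e+09 − 1/9.75e+09)) m/s ≈ 573.2 m/s = 573.2 m/s.
vₐ = √(GM · (2/rₐ − 1/a)) = √(2.67e+14 · (2/1.8e+10 − 1/9.75e+09)) m/s ≈ 47.77 m/s = 47.77 m/s.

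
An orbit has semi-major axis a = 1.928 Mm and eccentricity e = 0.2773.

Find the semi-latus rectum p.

Convert to SI: a = 1.928 Mm = 1.928e+06 m.
p = a (1 − e²).
p = 1.928e+06 · (1 − (0.2773)²) = 1.928e+06 · 0.923105 ≈ 1.78e+06 m = 1.78 Mm.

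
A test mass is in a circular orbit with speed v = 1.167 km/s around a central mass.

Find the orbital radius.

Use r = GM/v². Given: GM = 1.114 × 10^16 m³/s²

Convert to SI: v = 1.167 km/s = 1167 m/s.
For a circular orbit, v² = GM / r, so r = GM / v².
r = 1.114e+16 / (1167)² m ≈ 8.18e+09 m = 8.18 × 10^9 m.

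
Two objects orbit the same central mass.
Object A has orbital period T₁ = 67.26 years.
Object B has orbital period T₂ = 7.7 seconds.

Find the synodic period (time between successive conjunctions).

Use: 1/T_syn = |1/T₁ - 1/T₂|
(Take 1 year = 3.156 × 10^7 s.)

Convert to SI: T₁ = 67.26 years = 2.12273e+09 s.
T_syn = |T₁ · T₂ / (T₁ − T₂)|.
T_syn = |2.12273e+09 · 7.7 / (2.12273e+09 − 7.7)| s ≈ 7.7 s = 7.7 seconds.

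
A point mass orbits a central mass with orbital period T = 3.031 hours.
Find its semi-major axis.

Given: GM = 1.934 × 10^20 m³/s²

Convert to SI: T = 3.031 hours = 10911.6 s.
Invert Kepler's third law: a = (GM · T² / (4π²))^(1/3).
Substituting T = 10911.6 s and GM = 1.934e+20 m³/s²:
a = (1.934e+20 · (10911.6)² / (4π²))^(1/3) m
a ≈ 8.355e+08 m = 835.5 Mm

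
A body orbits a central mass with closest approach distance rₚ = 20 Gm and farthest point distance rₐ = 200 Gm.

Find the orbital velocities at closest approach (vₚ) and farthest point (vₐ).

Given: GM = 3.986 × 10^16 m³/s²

Convert to SI: rₚ = 20 Gm = 2e+10 m; rₐ = 200 Gm = 2e+11 m.
Use the vis-viva equation v² = GM(2/r − 1/a) with a = (rₚ + rₐ)/2 = (2e+10 + 2e+11)/2 = 1.1e+11 m.
vₚ = √(GM · (2/rₚ − 1/a)) = √(3.986e+16 · (2/2e+10 − 1/1.1e+11)) m/s ≈ 1904 m/s = 1.904 km/s.
vₐ = √(GM · (2/rₐ − 1/a)) = √(3.986e+16 · (2/2e+11 − 1/1.1e+11)) m/s ≈ 190.4 m/s = 190.4 m/s.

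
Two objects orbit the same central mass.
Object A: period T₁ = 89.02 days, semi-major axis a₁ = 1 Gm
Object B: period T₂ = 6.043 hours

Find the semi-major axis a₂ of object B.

Convert to SI: T₁ = 89.02 days = 7.69133e+06 s; a₁ = 1 Gm = 1e+09 m; T₂ = 6.043 hours = 21754.8 s.
Kepler's third law: (T₁/T₂)² = (a₁/a₂)³ ⇒ a₂ = a₁ · (T₂/T₁)^(2/3).
T₂/T₁ = 21754.8 / 7.69133e+06 = 0.00282848.
a₂ = 1e+09 · (0.00282848)^(2/3) m ≈ 2e+07 m = 20 Mm.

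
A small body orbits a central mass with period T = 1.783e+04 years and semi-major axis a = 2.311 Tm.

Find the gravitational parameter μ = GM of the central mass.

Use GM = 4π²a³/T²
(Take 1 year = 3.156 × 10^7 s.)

Convert to SI: T = 1.783e+04 years = 5.62715e+11 s; a = 2.311 Tm = 2.311e+12 m.
GM = 4π² · a³ / T².
GM = 4π² · (2.311e+12)³ / (5.62715e+11)² m³/s² ≈ 1.539e+15 m³/s² = 1.539 × 10^15 m³/s².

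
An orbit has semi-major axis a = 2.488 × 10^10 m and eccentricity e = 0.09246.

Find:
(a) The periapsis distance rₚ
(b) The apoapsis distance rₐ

(a) rₚ = a(1 − e) = 2.488e+10 · (1 − 0.09246) = 2.488e+10 · 0.90754 ≈ 2.258e+10 m = 2.258 × 10^10 m.
(b) rₐ = a(1 + e) = 2.488e+10 · (1 + 0.09246) = 2.488e+10 · 1.09246 ≈ 2.718e+10 m = 2.718 × 10^10 m.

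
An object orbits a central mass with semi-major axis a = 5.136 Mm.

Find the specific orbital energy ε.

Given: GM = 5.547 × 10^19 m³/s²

Convert to SI: a = 5.136 Mm = 5.136e+06 m.
ε = −GM / (2a).
ε = −5.547e+19 / (2 · 5.136e+06) J/kg ≈ -5.4e+12 J/kg = -5400 GJ/kg.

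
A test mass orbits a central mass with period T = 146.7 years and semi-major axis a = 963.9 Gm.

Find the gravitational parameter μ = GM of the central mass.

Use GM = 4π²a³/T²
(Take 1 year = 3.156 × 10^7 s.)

Convert to SI: T = 146.7 years = 4.62985e+09 s; a = 963.9 Gm = 9.639e+11 m.
GM = 4π² · a³ / T².
GM = 4π² · (9.639e+11)³ / (4.62985e+09)² m³/s² ≈ 1.649e+18 m³/s² = 1.649 × 10^18 m³/s².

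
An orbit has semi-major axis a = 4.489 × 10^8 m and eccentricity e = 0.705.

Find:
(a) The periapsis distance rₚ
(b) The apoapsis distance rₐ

(a) rₚ = a(1 − e) = 4.489e+08 · (1 − 0.705) = 4.489e+08 · 0.295 ≈ 1.324e+08 m = 1.324 × 10^8 m.
(b) rₐ = a(1 + e) = 4.489e+08 · (1 + 0.705) = 4.489e+08 · 1.705 ≈ 7.654e+08 m = 7.654 × 10^8 m.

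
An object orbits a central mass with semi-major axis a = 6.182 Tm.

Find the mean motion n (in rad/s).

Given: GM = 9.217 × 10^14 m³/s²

Convert to SI: a = 6.182 Tm = 6.182e+12 m.
n = √(GM / a³).
n = √(9.217e+14 / (6.182e+12)³) rad/s ≈ 1.975e-12 rad/s.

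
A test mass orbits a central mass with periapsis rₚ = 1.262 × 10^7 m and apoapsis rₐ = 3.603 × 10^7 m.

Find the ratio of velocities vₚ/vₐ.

Conservation of angular momentum gives rₚvₚ = rₐvₐ, so vₚ/vₐ = rₐ/rₚ.
vₚ/vₐ = 3.603e+07 / 1.262e+07 ≈ 2.855.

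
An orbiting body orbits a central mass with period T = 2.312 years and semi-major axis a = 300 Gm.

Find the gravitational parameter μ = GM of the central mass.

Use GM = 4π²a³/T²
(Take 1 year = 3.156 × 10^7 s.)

Convert to SI: T = 2.312 years = 7.29667e+07 s; a = 300 Gm = 3e+11 m.
GM = 4π² · a³ / T².
GM = 4π² · (3e+11)³ / (7.29667e+07)² m³/s² ≈ 2.002e+20 m³/s² = 2.002 × 10^20 m³/s².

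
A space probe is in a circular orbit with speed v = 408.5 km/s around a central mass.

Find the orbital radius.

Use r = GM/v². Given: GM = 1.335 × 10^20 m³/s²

Convert to SI: v = 408.5 km/s = 408500 m/s.
For a circular orbit, v² = GM / r, so r = GM / v².
r = 1.335e+20 / (408500)² m ≈ 8e+08 m = 800 Mm.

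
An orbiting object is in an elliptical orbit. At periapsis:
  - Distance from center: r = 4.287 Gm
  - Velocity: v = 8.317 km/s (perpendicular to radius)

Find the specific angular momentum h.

Convert to SI: r = 4.287 Gm = 4.287e+09 m; v = 8.317 km/s = 8317 m/s.
With v perpendicular to r, h = r · v.
h = 4.287e+09 · 8317 m²/s ≈ 3.565e+13 m²/s.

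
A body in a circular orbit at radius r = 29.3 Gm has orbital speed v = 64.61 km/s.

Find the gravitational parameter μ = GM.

Convert to SI: r = 29.3 Gm = 2.93e+10 m; v = 64.61 km/s = 64610 m/s.
For a circular orbit v² = GM/r, so GM = v² · r.
GM = (64610)² · 2.93e+10 m³/s² ≈ 1.223e+20 m³/s² = 1.223 × 10^20 m³/s².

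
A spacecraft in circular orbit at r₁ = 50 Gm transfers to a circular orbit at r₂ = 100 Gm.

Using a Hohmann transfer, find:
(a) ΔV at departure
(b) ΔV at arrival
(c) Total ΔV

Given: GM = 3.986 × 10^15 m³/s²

Convert to SI: r₁ = 50 Gm = 5e+10 m; r₂ = 100 Gm = 1e+11 m.
Transfer semi-major axis: a_t = (r₁ + r₂)/2 = (5e+10 + 1e+11)/2 = 7.5e+10 m.
Circular speeds: v₁ = √(GM/r₁) = 282.347 m/s, v₂ = √(GM/r₂) = 199.65 m/s.
Transfer speeds (vis-viva v² = GM(2/r − 1/a_t)): v₁ᵗ = 326.027 m/s, v₂ᵗ = 163.013 m/s.
(a) ΔV₁ = |v₁ᵗ − v₁| ≈ 43.68 m/s = 43.68 m/s.
(b) ΔV₂ = |v₂ − v₂ᵗ| ≈ 36.64 m/s = 36.64 m/s.
(c) ΔV_total = ΔV₁ + ΔV₂ ≈ 80.32 m/s = 80.32 m/s.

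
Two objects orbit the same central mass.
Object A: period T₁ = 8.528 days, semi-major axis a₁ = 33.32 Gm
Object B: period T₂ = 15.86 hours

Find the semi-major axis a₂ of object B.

Convert to SI: T₁ = 8.528 days = 736819 s; a₁ = 33.32 Gm = 3.332e+10 m; T₂ = 15.86 hours = 57096 s.
Kepler's third law: (T₁/T₂)² = (a₁/a₂)³ ⇒ a₂ = a₁ · (T₂/T₁)^(2/3).
T₂/T₁ = 57096 / 736819 = 0.0774898.
a₂ = 3.332e+10 · (0.0774898)^(2/3) m ≈ 6.056e+09 m = 6.056 Gm.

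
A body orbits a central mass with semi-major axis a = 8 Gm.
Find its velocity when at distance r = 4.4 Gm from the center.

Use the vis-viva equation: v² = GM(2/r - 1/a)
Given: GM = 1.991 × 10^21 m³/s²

Convert to SI: a = 8 Gm = 8e+09 m; r = 4.4 Gm = 4.4e+09 m.
Vis-viva: v = √(GM · (2/r − 1/a)).
2/r − 1/a = 2/4.4e+09 − 1/8e+09 = 3.29545e-10 m⁻¹.
v = √(1.991e+21 · 3.29545e-10) m/s ≈ 8.1e+05 m/s = 810 km/s.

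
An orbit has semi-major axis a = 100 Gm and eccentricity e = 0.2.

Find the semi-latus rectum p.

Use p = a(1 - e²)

Convert to SI: a = 100 Gm = 1e+11 m.
p = a (1 − e²).
p = 1e+11 · (1 − (0.2)²) = 1e+11 · 0.96 ≈ 9.6e+10 m = 96 Gm.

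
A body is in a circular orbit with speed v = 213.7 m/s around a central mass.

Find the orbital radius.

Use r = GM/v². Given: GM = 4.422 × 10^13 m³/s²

For a circular orbit, v² = GM / r, so r = GM / v².
r = 4.422e+13 / (213.7)² m ≈ 9.683e+08 m = 968.3 Mm.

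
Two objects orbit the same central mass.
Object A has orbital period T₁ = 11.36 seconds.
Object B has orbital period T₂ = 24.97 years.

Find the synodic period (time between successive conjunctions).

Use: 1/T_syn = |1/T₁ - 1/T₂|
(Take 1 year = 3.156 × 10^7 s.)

Convert to SI: T₂ = 24.97 years = 7.88053e+08 s.
T_syn = |T₁ · T₂ / (T₁ − T₂)|.
T_syn = |11.36 · 7.88053e+08 / (11.36 − 7.88053e+08)| s ≈ 11.36 s = 11.36 seconds.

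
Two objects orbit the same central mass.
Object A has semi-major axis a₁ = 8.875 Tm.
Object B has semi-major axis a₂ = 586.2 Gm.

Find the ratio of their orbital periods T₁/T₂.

Convert to SI: a₁ = 8.875 Tm = 8.875e+12 m; a₂ = 586.2 Gm = 5.862e+11 m.
From Kepler's third law, (T₁/T₂)² = (a₁/a₂)³, so T₁/T₂ = (a₁/a₂)^(3/2).
a₁/a₂ = 8.875e+12 / 5.862e+11 = 15.1399.
T₁/T₂ = (15.1399)^(3/2) ≈ 58.91.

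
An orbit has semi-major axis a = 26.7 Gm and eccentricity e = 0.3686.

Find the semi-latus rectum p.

Convert to SI: a = 26.7 Gm = 2.67e+10 m.
p = a (1 − e²).
p = 2.67e+10 · (1 − (0.3686)²) = 2.67e+10 · 0.864134 ≈ 2.307e+10 m = 23.07 Gm.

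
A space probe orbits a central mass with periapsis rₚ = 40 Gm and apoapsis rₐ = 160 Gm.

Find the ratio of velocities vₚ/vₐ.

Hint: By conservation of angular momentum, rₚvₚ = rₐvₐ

Convert to SI: rₚ = 40 Gm = 4e+10 m; rₐ = 160 Gm = 1.6e+11 m.
Conservation of angular momentum gives rₚvₚ = rₐvₐ, so vₚ/vₐ = rₐ/rₚ.
vₚ/vₐ = 1.6e+11 / 4e+10 ≈ 4.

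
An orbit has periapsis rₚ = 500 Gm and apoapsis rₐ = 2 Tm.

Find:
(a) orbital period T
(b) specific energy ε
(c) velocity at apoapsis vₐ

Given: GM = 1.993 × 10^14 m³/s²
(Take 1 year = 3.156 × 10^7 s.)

Convert to SI: rₚ = 500 Gm = 5e+11 m; rₐ = 2 Tm = 2e+12 m.
(a) With a = (rₚ + rₐ)/2 = 1.25e+12 m, T = 2π √(a³/GM) = 2π √((1.25e+12)³/1.993e+14) s ≈ 6.22e+11 s
(b) With a = (rₚ + rₐ)/2 = 1.25e+12 m, ε = −GM/(2a) = −1.993e+14/(2 · 1.25e+12) J/kg ≈ -79.72 J/kg
(c) With a = (rₚ + rₐ)/2 = 1.25e+12 m, vₐ = √(GM (2/rₐ − 1/a)) = √(1.993e+14 · (2/2e+12 − 1/1.25e+12)) m/s ≈ 6.313 m/s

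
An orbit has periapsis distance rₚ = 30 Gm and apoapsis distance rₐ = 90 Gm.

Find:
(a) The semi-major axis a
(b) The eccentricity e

Convert to SI: rₚ = 30 Gm = 3e+10 m; rₐ = 90 Gm = 9e+10 m.
(a) a = (rₚ + rₐ) / 2 = (3e+10 + 9e+10) / 2 ≈ 6e+10 m = 60 Gm.
(b) e = (rₐ − rₚ) / (rₐ + rₚ) = (9e+10 − 3e+10) / (9e+10 + 3e+10) ≈ 0.5.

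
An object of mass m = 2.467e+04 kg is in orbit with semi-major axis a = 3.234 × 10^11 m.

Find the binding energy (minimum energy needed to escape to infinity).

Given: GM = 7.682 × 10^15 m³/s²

Total orbital energy is E = −GMm/(2a); binding energy is E_bind = −E = GMm/(2a).
E_bind = 7.682e+15 · 2.467e+04 / (2 · 3.234e+11) J ≈ 2.93e+08 J = 293 MJ.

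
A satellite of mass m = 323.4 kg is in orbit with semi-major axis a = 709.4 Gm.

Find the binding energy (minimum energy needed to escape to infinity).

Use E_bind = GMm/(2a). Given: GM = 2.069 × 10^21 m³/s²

Convert to SI: a = 709.4 Gm = 7.094e+11 m.
Total orbital energy is E = −GMm/(2a); binding energy is E_bind = −E = GMm/(2a).
E_bind = 2.069e+21 · 323.4 / (2 · 7.094e+11) J ≈ 4.716e+11 J = 471.6 GJ.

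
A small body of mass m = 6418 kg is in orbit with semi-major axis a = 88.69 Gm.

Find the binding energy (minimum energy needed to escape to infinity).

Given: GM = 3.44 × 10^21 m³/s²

Convert to SI: a = 88.69 Gm = 8.869e+10 m.
Total orbital energy is E = −GMm/(2a); binding energy is E_bind = −E = GMm/(2a).
E_bind = 3.44e+21 · 6418 / (2 · 8.869e+10) J ≈ 1.245e+14 J = 124.5 TJ.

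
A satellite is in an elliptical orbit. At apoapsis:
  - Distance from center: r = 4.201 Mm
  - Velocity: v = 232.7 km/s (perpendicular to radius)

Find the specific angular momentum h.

Convert to SI: r = 4.201 Mm = 4.201e+06 m; v = 232.7 km/s = 232700 m/s.
With v perpendicular to r, h = r · v.
h = 4.201e+06 · 232700 m²/s ≈ 9.776e+11 m²/s.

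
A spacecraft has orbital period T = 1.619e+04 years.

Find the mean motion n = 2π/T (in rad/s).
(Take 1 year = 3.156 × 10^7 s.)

Convert to SI: T = 1.619e+04 years = 5.10956e+11 s.
n = 2π / T.
n = 2π / 5.10956e+11 s ≈ 1.23e-11 rad/s.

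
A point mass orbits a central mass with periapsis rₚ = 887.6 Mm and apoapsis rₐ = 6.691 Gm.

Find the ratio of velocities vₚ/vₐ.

Convert to SI: rₚ = 887.6 Mm = 8.876e+08 m; rₐ = 6.691 Gm = 6.691e+09 m.
Conservation of angular momentum gives rₚvₚ = rₐvₐ, so vₚ/vₐ = rₐ/rₚ.
vₚ/vₐ = 6.691e+09 / 8.876e+08 ≈ 7.538.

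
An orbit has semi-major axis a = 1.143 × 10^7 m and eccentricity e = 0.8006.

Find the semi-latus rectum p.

p = a (1 − e²).
p = 1.143e+07 · (1 − (0.8006)²) = 1.143e+07 · 0.35904 ≈ 4.104e+06 m = 4.104 × 10^6 m.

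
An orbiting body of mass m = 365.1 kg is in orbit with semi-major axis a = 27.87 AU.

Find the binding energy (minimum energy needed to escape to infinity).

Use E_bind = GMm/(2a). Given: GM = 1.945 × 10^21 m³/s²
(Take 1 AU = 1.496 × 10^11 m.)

Convert to SI: a = 27.87 AU = 4.16935e+12 m.
Total orbital energy is E = −GMm/(2a); binding energy is E_bind = −E = GMm/(2a).
E_bind = 1.945e+21 · 365.1 / (2 · 4.16935e+12) J ≈ 8.516e+10 J = 85.16 GJ.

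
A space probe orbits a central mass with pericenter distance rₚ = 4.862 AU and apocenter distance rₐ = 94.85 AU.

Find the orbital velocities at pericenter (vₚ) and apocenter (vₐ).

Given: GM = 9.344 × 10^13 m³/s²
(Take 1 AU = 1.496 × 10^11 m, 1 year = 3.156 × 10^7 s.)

Convert to SI: rₚ = 4.862 AU = 7.27355e+11 m; rₐ = 94.85 AU = 1.41896e+13 m.
Use the vis-viva equation v² = GM(2/r − 1/a) with a = (rₚ + rₐ)/2 = (7.27355e+11 + 1.41896e+13)/2 = 7.45846e+12 m.
vₚ = √(GM · (2/rₚ − 1/a)) = √(9.344e+13 · (2/7.27355e+11 − 1/7.45846e+12)) m/s ≈ 15.63 m/s = 0.003298 AU/year.
vₐ = √(GM · (2/rₐ − 1/a)) = √(9.344e+13 · (2/1.41896e+13 − 1/7.45846e+12)) m/s ≈ 0.8014 m/s = 0.0001691 AU/year.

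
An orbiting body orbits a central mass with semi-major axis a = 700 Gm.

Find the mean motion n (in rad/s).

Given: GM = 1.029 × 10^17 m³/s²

Convert to SI: a = 700 Gm = 7e+11 m.
n = √(GM / a³).
n = √(1.029e+17 / (7e+11)³) rad/s ≈ 5.477e-10 rad/s.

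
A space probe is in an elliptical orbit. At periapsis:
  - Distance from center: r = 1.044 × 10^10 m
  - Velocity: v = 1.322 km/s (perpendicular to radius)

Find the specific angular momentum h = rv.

Convert to SI: v = 1.322 km/s = 1322 m/s.
With v perpendicular to r, h = r · v.
h = 1.044e+10 · 1322 m²/s ≈ 1.38e+13 m²/s.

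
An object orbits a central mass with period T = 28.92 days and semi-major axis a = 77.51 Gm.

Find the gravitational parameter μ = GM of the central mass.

Convert to SI: T = 28.92 days = 2.49869e+06 s; a = 77.51 Gm = 7.751e+10 m.
GM = 4π² · a³ / T².
GM = 4π² · (7.751e+10)³ / (2.49869e+06)² m³/s² ≈ 2.944e+21 m³/s² = 2.944 × 10^21 m³/s².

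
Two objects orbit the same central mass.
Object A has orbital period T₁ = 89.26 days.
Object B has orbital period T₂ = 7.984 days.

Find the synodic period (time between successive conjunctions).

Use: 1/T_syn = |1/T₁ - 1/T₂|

Convert to SI: T₁ = 89.26 days = 7.71206e+06 s; T₂ = 7.984 days = 689818 s.
T_syn = |T₁ · T₂ / (T₁ − T₂)|.
T_syn = |7.71206e+06 · 689818 / (7.71206e+06 − 689818)| s ≈ 7.576e+05 s = 8.768 days.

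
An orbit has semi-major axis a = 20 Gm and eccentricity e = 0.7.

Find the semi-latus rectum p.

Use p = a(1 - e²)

Convert to SI: a = 20 Gm = 2e+10 m.
p = a (1 − e²).
p = 2e+10 · (1 − (0.7)²) = 2e+10 · 0.51 ≈ 1.02e+10 m = 10.2 Gm.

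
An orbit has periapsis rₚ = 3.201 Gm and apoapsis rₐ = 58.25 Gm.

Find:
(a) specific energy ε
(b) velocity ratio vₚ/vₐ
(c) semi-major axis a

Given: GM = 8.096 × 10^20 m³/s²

Convert to SI: rₚ = 3.201 Gm = 3.201e+09 m; rₐ = 58.25 Gm = 5.825e+10 m.
(a) With a = (rₚ + rₐ)/2 = 3.07255e+10 m, ε = −GM/(2a) = −8.096e+20/(2 · 3.07255e+10) J/kg ≈ -1.317e+10 J/kg
(b) Conservation of angular momentum (rₚvₚ = rₐvₐ) gives vₚ/vₐ = rₐ/rₚ = 5.825e+10/3.201e+09 ≈ 18.2
(c) a = (rₚ + rₐ)/2 = (3.201e+09 + 5.825e+10)/2 ≈ 3.073e+10 m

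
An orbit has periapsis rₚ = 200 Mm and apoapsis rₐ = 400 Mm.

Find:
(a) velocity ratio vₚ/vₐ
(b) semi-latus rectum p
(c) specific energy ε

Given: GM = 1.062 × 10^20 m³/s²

Convert to SI: rₚ = 200 Mm = 2e+08 m; rₐ = 400 Mm = 4e+08 m.
(a) Conservation of angular momentum (rₚvₚ = rₐvₐ) gives vₚ/vₐ = rₐ/rₚ = 4e+08/2e+08 ≈ 2
(b) From a = (rₚ + rₐ)/2 = 3e+08 m and e = (rₐ − rₚ)/(rₐ + rₚ) = 0.333333, p = a(1 − e²) = 3e+08 · (1 − (0.333333)²) ≈ 2.667e+08 m
(c) With a = (rₚ + rₐ)/2 = 3e+08 m, ε = −GM/(2a) = −1.062e+20/(2 · 3e+08) J/kg ≈ -1.77e+11 J/kg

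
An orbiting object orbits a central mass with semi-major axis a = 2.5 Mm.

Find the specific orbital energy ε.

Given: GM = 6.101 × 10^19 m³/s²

Convert to SI: a = 2.5 Mm = 2.5e+06 m.
ε = −GM / (2a).
ε = −6.101e+19 / (2 · 2.5e+06) J/kg ≈ -1.22e+13 J/kg = -1.22e+04 GJ/kg.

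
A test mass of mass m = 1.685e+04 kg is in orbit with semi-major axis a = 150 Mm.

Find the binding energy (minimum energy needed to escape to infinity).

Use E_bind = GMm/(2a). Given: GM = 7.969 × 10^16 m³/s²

Convert to SI: a = 150 Mm = 1.5e+08 m.
Total orbital energy is E = −GMm/(2a); binding energy is E_bind = −E = GMm/(2a).
E_bind = 7.969e+16 · 1.685e+04 / (2 · 1.5e+08) J ≈ 4.476e+12 J = 4.476 TJ.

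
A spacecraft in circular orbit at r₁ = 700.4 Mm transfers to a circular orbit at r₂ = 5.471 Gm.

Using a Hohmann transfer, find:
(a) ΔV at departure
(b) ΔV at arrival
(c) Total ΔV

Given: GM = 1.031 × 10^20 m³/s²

Convert to SI: r₁ = 700.4 Mm = 7.004e+08 m; r₂ = 5.471 Gm = 5.471e+09 m.
Transfer semi-major axis: a_t = (r₁ + r₂)/2 = (7.004e+08 + 5.471e+09)/2 = 3.0857e+09 m.
Circular speeds: v₁ = √(GM/r₁) = 383669 m/s, v₂ = √(GM/r₂) = 137276 m/s.
Transfer speeds (vis-viva v² = GM(2/r − 1/a_t)): v₁ᵗ = 510873 m/s, v₂ᵗ = 65402.2 m/s.
(a) ΔV₁ = |v₁ᵗ − v₁| ≈ 1.272e+05 m/s = 127.2 km/s.
(b) ΔV₂ = |v₂ − v₂ᵗ| ≈ 7.187e+04 m/s = 71.87 km/s.
(c) ΔV_total = ΔV₁ + ΔV₂ ≈ 1.991e+05 m/s = 199.1 km/s.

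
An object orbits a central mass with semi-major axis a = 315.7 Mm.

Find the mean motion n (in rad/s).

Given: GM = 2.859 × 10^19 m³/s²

Convert to SI: a = 315.7 Mm = 3.157e+08 m.
n = √(GM / a³).
n = √(2.859e+19 / (3.157e+08)³) rad/s ≈ 0.0009532 rad/s.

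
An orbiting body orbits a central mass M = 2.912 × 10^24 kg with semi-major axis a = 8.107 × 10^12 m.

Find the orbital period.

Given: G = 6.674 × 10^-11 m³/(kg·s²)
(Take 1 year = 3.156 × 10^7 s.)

GM = G · M = 6.674e-11 · 2.912e+24 = 1.94347e+14 m³/s².
Kepler's third law: T = 2π √(a³ / GM).
Substituting a = 8.107e+12 m and GM = 1.94347e+14 m³/s²:
T = 2π √((8.107e+12)³ / 1.94347e+14) s
T ≈ 1.04e+13 s = 3.296e+05 years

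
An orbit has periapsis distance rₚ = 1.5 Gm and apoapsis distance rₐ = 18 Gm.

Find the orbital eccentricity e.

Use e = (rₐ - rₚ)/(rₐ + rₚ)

Convert to SI: rₚ = 1.5 Gm = 1.5e+09 m; rₐ = 18 Gm = 1.8e+10 m.
e = (rₐ − rₚ) / (rₐ + rₚ).
e = (1.8e+10 − 1.5e+09) / (1.8e+10 + 1.5e+09) = 1.65e+10 / 1.95e+10 ≈ 0.8462.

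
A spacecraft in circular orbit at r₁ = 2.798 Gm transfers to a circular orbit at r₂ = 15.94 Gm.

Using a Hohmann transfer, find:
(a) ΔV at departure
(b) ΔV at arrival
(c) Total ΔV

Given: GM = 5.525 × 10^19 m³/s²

Convert to SI: r₁ = 2.798 Gm = 2.798e+09 m; r₂ = 15.94 Gm = 1.594e+10 m.
Transfer semi-major axis: a_t = (r₁ + r₂)/2 = (2.798e+09 + 1.594e+10)/2 = 9.369e+09 m.
Circular speeds: v₁ = √(GM/r₁) = 140521 m/s, v₂ = √(GM/r₂) = 58873.8 m/s.
Transfer speeds (vis-viva v² = GM(2/r − 1/a_t)): v₁ᵗ = 183290 m/s, v₂ᵗ = 32173.6 m/s.
(a) ΔV₁ = |v₁ᵗ − v₁| ≈ 4.277e+04 m/s = 42.77 km/s.
(b) ΔV₂ = |v₂ − v₂ᵗ| ≈ 2.67e+04 m/s = 26.7 km/s.
(c) ΔV_total = ΔV₁ + ΔV₂ ≈ 6.947e+04 m/s = 69.47 km/s.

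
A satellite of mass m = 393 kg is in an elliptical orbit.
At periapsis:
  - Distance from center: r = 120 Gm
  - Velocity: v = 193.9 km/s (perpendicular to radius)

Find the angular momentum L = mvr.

Convert to SI: r = 120 Gm = 1.2e+11 m; v = 193.9 km/s = 193900 m/s.
Since v is perpendicular to r, L = m · v · r.
L = 393 · 193900 · 1.2e+11 kg·m²/s ≈ 9.144e+18 kg·m²/s.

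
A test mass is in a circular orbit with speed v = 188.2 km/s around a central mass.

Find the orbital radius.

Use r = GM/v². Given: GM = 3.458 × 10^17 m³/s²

Convert to SI: v = 188.2 km/s = 188200 m/s.
For a circular orbit, v² = GM / r, so r = GM / v².
r = 3.458e+17 / (188200)² m ≈ 9.763e+06 m = 9.763 Mm.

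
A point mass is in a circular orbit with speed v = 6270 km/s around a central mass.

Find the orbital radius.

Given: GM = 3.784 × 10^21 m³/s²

Convert to SI: v = 6270 km/s = 6.27e+06 m/s.
For a circular orbit, v² = GM / r, so r = GM / v².
r = 3.784e+21 / (6.27e+06)² m ≈ 9.625e+07 m = 9.625 × 10^7 m.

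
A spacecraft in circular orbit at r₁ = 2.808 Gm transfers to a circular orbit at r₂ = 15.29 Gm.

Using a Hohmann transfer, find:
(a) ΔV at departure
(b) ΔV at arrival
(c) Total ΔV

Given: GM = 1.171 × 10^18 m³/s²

Convert to SI: r₁ = 2.808 Gm = 2.808e+09 m; r₂ = 15.29 Gm = 1.529e+10 m.
Transfer semi-major axis: a_t = (r₁ + r₂)/2 = (2.808e+09 + 1.529e+10)/2 = 9.049e+09 m.
Circular speeds: v₁ = √(GM/r₁) = 20421.1 m/s, v₂ = √(GM/r₂) = 8751.34 m/s.
Transfer speeds (vis-viva v² = GM(2/r − 1/a_t)): v₁ᵗ = 26545 m/s, v₂ᵗ = 4874.98 m/s.
(a) ΔV₁ = |v₁ᵗ − v₁| ≈ 6124 m/s = 6.124 km/s.
(b) ΔV₂ = |v₂ − v₂ᵗ| ≈ 3876 m/s = 3.876 km/s.
(c) ΔV_total = ΔV₁ + ΔV₂ ≈ 1e+04 m/s = 10 km/s.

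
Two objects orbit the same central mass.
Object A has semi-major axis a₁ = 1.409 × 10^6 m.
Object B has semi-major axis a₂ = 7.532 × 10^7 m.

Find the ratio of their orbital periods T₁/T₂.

From Kepler's third law, (T₁/T₂)² = (a₁/a₂)³, so T₁/T₂ = (a₁/a₂)^(3/2).
a₁/a₂ = 1.409e+06 / 7.532e+07 = 0.0187069.
T₁/T₂ = (0.0187069)^(3/2) ≈ 0.002559.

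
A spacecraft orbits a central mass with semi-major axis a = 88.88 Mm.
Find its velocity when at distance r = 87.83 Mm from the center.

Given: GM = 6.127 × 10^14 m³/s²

Convert to SI: a = 88.88 Mm = 8.888e+07 m; r = 87.83 Mm = 8.783e+07 m.
Vis-viva: v = √(GM · (2/r − 1/a)).
2/r − 1/a = 2/8.783e+07 − 1/8.888e+07 = 1.15201e-08 m⁻¹.
v = √(6.127e+14 · 1.15201e-08) m/s ≈ 2657 m/s = 2.657 km/s.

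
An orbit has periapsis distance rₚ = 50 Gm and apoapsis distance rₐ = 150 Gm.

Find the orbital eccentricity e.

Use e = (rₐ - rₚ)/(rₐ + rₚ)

Convert to SI: rₚ = 50 Gm = 5e+10 m; rₐ = 150 Gm = 1.5e+11 m.
e = (rₐ − rₚ) / (rₐ + rₚ).
e = (1.5e+11 − 5e+10) / (1.5e+11 + 5e+10) = 1e+11 / 2e+11 ≈ 0.5.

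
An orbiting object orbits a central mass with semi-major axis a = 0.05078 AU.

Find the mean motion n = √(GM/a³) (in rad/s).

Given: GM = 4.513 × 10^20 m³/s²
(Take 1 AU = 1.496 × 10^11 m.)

Convert to SI: a = 0.05078 AU = 7.59669e+09 m.
n = √(GM / a³).
n = √(4.513e+20 / (7.59669e+09)³) rad/s ≈ 3.208e-05 rad/s.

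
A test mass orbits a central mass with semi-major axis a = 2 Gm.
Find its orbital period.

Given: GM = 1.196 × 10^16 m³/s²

Convert to SI: a = 2 Gm = 2e+09 m.
Kepler's third law: T = 2π √(a³ / GM).
Substituting a = 2e+09 m and GM = 1.196e+16 m³/s²:
T = 2π √((2e+09)³ / 1.196e+16) s
T ≈ 5.139e+06 s = 59.48 days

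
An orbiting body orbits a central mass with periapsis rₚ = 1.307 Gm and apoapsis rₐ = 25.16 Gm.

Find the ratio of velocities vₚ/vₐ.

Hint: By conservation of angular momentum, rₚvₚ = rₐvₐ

Convert to SI: rₚ = 1.307 Gm = 1.307e+09 m; rₐ = 25.16 Gm = 2.516e+10 m.
Conservation of angular momentum gives rₚvₚ = rₐvₐ, so vₚ/vₐ = rₐ/rₚ.
vₚ/vₐ = 2.516e+10 / 1.307e+09 ≈ 19.25.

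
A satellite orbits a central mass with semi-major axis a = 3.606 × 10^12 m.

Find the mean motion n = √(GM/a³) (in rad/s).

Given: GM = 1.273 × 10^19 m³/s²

n = √(GM / a³).
n = √(1.273e+19 / (3.606e+12)³) rad/s ≈ 5.21e-10 rad/s.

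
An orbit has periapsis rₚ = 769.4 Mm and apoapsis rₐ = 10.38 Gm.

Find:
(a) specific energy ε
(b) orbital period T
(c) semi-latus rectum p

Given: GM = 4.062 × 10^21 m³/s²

Convert to SI: rₚ = 769.4 Mm = 7.694e+08 m; rₐ = 10.38 Gm = 1.038e+10 m.
(a) With a = (rₚ + rₐ)/2 = 5.5747e+09 m, ε = −GM/(2a) = −4.062e+21/(2 · 5.5747e+09) J/kg ≈ -3.643e+11 J/kg
(b) With a = (rₚ + rₐ)/2 = 5.5747e+09 m, T = 2π √(a³/GM) = 2π √((5.5747e+09)³/4.062e+21) s ≈ 4.103e+04 s
(c) From a = (rₚ + rₐ)/2 = 5.5747e+09 m and e = (rₐ − rₚ)/(rₐ + rₚ) = 0.861984, p = a(1 − e²) = 5.5747e+09 · (1 − (0.861984)²) ≈ 1.433e+09 m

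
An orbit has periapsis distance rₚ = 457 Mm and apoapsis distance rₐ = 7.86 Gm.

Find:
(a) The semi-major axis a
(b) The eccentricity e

Convert to SI: rₚ = 457 Mm = 4.57e+08 m; rₐ = 7.86 Gm = 7.86e+09 m.
(a) a = (rₚ + rₐ) / 2 = (4.57e+08 + 7.86e+09) / 2 ≈ 4.158e+09 m = 4.159 Gm.
(b) e = (rₐ − rₚ) / (rₐ + rₚ) = (7.86e+09 − 4.57e+08) / (7.86e+09 + 4.57e+08) ≈ 0.8901.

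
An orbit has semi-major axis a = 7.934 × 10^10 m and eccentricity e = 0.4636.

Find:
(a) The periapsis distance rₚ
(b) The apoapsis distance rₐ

(a) rₚ = a(1 − e) = 7.934e+10 · (1 − 0.4636) = 7.934e+10 · 0.5364 ≈ 4.256e+10 m = 4.256 × 10^10 m.
(b) rₐ = a(1 + e) = 7.934e+10 · (1 + 0.4636) = 7.934e+10 · 1.4636 ≈ 1.161e+11 m = 1.161 × 10^11 m.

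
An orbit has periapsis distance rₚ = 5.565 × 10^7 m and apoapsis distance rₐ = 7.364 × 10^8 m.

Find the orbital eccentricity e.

e = (rₐ − rₚ) / (rₐ + rₚ).
e = (7.364e+08 − 5.565e+07) / (7.364e+08 + 5.565e+07) = 6.8075e+08 / 7.9205e+08 ≈ 0.8595.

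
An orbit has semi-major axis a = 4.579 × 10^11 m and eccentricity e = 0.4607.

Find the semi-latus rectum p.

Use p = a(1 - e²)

p = a (1 − e²).
p = 4.579e+11 · (1 − (0.4607)²) = 4.579e+11 · 0.787756 ≈ 3.607e+11 m = 3.607 × 10^11 m.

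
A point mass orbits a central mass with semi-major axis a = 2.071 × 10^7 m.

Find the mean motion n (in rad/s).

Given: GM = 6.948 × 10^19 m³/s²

n = √(GM / a³).
n = √(6.948e+19 / (2.071e+07)³) rad/s ≈ 0.08844 rad/s.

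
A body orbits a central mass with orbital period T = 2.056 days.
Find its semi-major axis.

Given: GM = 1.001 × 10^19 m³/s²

Convert to SI: T = 2.056 days = 177638 s.
Invert Kepler's third law: a = (GM · T² / (4π²))^(1/3).
Substituting T = 177638 s and GM = 1.001e+19 m³/s²:
a = (1.001e+19 · (177638)² / (4π²))^(1/3) m
a ≈ 2e+09 m = 2 Gm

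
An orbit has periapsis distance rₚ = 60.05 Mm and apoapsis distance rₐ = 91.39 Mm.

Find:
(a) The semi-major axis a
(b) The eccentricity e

Convert to SI: rₚ = 60.05 Mm = 6.005e+07 m; rₐ = 91.39 Mm = 9.139e+07 m.
(a) a = (rₚ + rₐ) / 2 = (6.005e+07 + 9.139e+07) / 2 ≈ 7.572e+07 m = 75.72 Mm.
(b) e = (rₐ − rₚ) / (rₐ + rₚ) = (9.139e+07 − 6.005e+07) / (9.139e+07 + 6.005e+07) ≈ 0.2069.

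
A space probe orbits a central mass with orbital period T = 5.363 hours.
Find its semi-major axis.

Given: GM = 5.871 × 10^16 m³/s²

Convert to SI: T = 5.363 hours = 19306.8 s.
Invert Kepler's third law: a = (GM · T² / (4π²))^(1/3).
Substituting T = 19306.8 s and GM = 5.871e+16 m³/s²:
a = (5.871e+16 · (19306.8)² / (4π²))^(1/3) m
a ≈ 8.215e+07 m = 82.15 Mm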